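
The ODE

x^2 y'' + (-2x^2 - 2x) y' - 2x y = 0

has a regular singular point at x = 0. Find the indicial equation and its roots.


Divide by x^2 to reach normal form y'' + P_1(x) y' + P_2(x) y = 0 with P_1(x) = -2 - 2/x and P_2(x) = -2/x.
x = 0 is a singular point because the y'-coefficient -2 - 2/x has a pole at x = 0 and the y-coefficient -2/x has a pole at x = 0.
It is a regular singular point because x P_1(x) = p(x) = -2x - 2 and x^2 P_2(x) = q(x) = -2x are polynomials, hence analytic at x = 0.
p(0) = -2,  q(0) = 0.
Indicial equation: r(r-1) + p(0) r + q(0) = 0, i.e. r^2 + (p(0) - 1) r + q(0) = 0, i.e. r^2 - 3 r = 0.
Discriminant: (-3)^2 - 4(0) = 9, so r = (3 ± 3)/2.
Solving: r_1 = 3, r_2 = 0.

indicial: r^2 - 3 r = 0; roots r_1 = 3, r_2 = 0


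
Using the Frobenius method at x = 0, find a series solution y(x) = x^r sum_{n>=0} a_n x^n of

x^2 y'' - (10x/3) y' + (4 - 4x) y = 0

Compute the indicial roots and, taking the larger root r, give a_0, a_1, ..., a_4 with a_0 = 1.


Write in Frobenius form y'' + (p(x)/x) y' + (q(x)/x^2) y = 0:
  p(x) = -10/3,  q(x) = 4 - 4x.
Indicial equation: r(r-1) + (-10/3) r + (4) = 0 -> roots r_1 = 3, r_2 = 4/3.
Take r = r_1 = 3. Let y(x) = x^r sum_{n>=0} a_n x^n with a_0 = 1.
Substitute y = x^r sum a_n x^n and match x^{r+n}. The recurrence is
  D(n) a_n - 4 a_{n-1} = 0,  where D(n) = (r+n)(r+n-1) + (-10/3)(r+n) + (4).
  a_n = 4 / D(n) * a_{n-1}.
Since the indicial polynomial factors as (r - r_1)(r - r_2), D(n) = (r_1 + n - r_1)(r_1 + n - r_2) = n(n + 5/3).
Evaluating step by step (a_0 = 1):
  n = 1: D(1) = 1(1 + 5/3) = 8/3; numerator = 4(1) = 4; a_1 = (4)/(8/3) = 3/2
  n = 2: D(2) = 2(2 + 5/3) = 22/3; numerator = 4(3/2) = 6; a_2 = (6)/(22/3) = 9/11
  n = 3: D(3) = 3(3 + 5/3) = 14; numerator = 4(9/11) = 36/11; a_3 = (36/11)/(14) = 18/77
  n = 4: D(4) = 4(4 + 5/3) = 68/3; numerator = 4(18/77) = 72/77; a_4 = (72/77)/(68/3) = 54/1309

r = 3; a_0 = 1; a_1 = 3/2; a_2 = 9/11; a_3 = 18/77; a_4 = 54/1309


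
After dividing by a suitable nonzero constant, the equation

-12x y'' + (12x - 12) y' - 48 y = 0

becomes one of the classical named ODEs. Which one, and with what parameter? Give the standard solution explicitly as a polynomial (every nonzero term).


All three coefficients share the factor -12; dividing through by -12 gives  x y'' + (1 - x) y' + 4 y = 0.
This matches the Laguerre equation x y'' + (1 - x) y' + n y = 0 with n = 4; the polynomial solution is L_4(x).
With y = sum_k a_k x^k, matching x^k gives (k+1)k a_{k+1} + (k+1) a_{k+1} - k a_k + n a_k = 0, i.e. (k+1)^2 a_{k+1} = (k - n) a_k = (k - 4) a_k. The right side vanishes at k = 4, so the series terminates at degree 4.
Standard normalization L_n(0) = 1 gives a_0 = 1. Work upward with a_{k+1} = (k - 4) a_k / (k+1)^2:
  a_1 = (0 - 4)(1) / 1^2 = -4/1 = -4
  a_2 = (1 - 4)(-4) / 2^2 = 12/4 = 3
  a_3 = (2 - 4)(3) / 3^2 = -6/9 = -2/3
  a_4 = (3 - 4)(-2/3) / 4^2 = (2/3)/16 = 1/24
Hence L_4(x) = x^4/24 - 2 x^3/3 + 3 x^2 - 4 x + 1.

L_4(x); series = x^4/24 - 2 x^3/3 + 3 x^2 - 4 x + 1


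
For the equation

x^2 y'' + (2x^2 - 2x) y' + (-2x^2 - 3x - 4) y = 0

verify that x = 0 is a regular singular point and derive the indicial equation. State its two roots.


Divide by x^2 to reach normal form y'' + P_1(x) y' + P_2(x) y = 0 with P_1(x) = 2 - 2/x and P_2(x) = -2 - 3/x - 4/x^2.
x = 0 is a singular point because the y'-coefficient 2 - 2/x has a pole at x = 0 and the y-coefficient -2 - 3/x - 4/x^2 has a pole at x = 0.
It is a regular singular point because x P_1(x) = p(x) = 2x - 2 and x^2 P_2(x) = q(x) = -2x^2 - 3x - 4 are polynomials, hence analytic at x = 0.
p(0) = -2,  q(0) = -4.
Indicial equation: r(r-1) + p(0) r + q(0) = 0, i.e. r^2 + (p(0) - 1) r + q(0) = 0, i.e. r^2 - 3 r - 4 = 0.
Discriminant: (-3)^2 - 4(-4) = 25, so r = (3 ± 5)/2.
Solving: r_1 = 4, r_2 = -1.

indicial: r^2 - 3 r - 4 = 0; roots r_1 = 4, r_2 = -1


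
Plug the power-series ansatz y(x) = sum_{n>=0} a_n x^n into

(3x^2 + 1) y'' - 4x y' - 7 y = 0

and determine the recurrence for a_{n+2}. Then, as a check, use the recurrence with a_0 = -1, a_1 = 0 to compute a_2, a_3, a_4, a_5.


Substitute y = sum_n a_n x^n.
(1 + 3 x^2) y'' contributes (n+2)(n+1) a_{n+2} + 3 n(n-1) a_n at x^n.
-4 x y'(x) contributes -4 n a_n at x^n.
-7 y(x) contributes -7 a_n at x^n.
Matching x^n: (n+2)(n+1) a_{n+2} + (3 n(n-1) - 4 n - 7) a_n = 0.
Thus a_{n+2} = (-3 n(n-1) + 4 n + 7) / ((n+1)(n+2)) * a_n.

Check with a_0 = -1, a_1 = 0 (apply the recurrence for n = 0, 1, 2, 3): a_0 = -1, a_1 = 0, a_2 = -7/2, a_3 = 0, a_4 = -21/8, a_5 = 0.

a_(n+2) = (-3 n(n-1) + 4 n + 7) / ((n+1)(n+2)) * a_n; check: a_0 = -1, a_1 = 0, a_2 = -7/2, a_3 = 0, a_4 = -21/8, a_5 = 0


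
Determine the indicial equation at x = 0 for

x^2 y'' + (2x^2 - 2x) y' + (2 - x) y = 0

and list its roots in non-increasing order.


Divide by x^2 to reach normal form y'' + P_1(x) y' + P_2(x) y = 0 with P_1(x) = 2 - 2/x and P_2(x) = -1/x + 2/x^2.
x = 0 is a singular point because the y'-coefficient 2 - 2/x has a pole at x = 0 and the y-coefficient -1/x + 2/x^2 has a pole at x = 0.
It is a regular singular point because x P_1(x) = p(x) = 2x - 2 and x^2 P_2(x) = q(x) = 2 - x are polynomials, hence analytic at x = 0.
p(0) = -2,  q(0) = 2.
Indicial equation: r(r-1) + p(0) r + q(0) = 0, i.e. r^2 + (p(0) - 1) r + q(0) = 0, i.e. r^2 - 3 r + 2 = 0.
Discriminant: (-3)^2 - 4(2) = 1, so r = (3 ± 1)/2.
Solving: r_1 = 2, r_2 = 1.

indicial: r^2 - 3 r + 2 = 0; roots r_1 = 2, r_2 = 1


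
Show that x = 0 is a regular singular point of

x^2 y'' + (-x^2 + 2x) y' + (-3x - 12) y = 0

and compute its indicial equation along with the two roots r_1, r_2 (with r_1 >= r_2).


Divide by x^2 to reach normal form y'' + P_1(x) y' + P_2(x) y = 0 with P_1(x) = -1 + 2/x and P_2(x) = -3/x - 12/x^2.
x = 0 is a singular point because the y'-coefficient -1 + 2/x has a pole at x = 0 and the y-coefficient -3/x - 12/x^2 has a pole at x = 0.
It is a regular singular point because x P_1(x) = p(x) = 2 - x and x^2 P_2(x) = q(x) = -3x - 12 are polynomials, hence analytic at x = 0.
p(0) = 2,  q(0) = -12.
Indicial equation: r(r-1) + p(0) r + q(0) = 0, i.e. r^2 + (p(0) - 1) r + q(0) = 0, i.e. r^2 + 1 r - 12 = 0.
Discriminant: (1)^2 - 4(-12) = 49, so r = (-1 ± 7)/2.
Solving: r_1 = 3, r_2 = -4.

indicial: r^2 + 1 r - 12 = 0; roots r_1 = 3, r_2 = -4


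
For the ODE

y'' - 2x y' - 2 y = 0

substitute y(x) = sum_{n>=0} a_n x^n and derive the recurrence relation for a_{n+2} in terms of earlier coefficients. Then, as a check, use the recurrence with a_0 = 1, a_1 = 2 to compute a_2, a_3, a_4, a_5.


Substitute y = sum_n a_n x^n.
y''(x) has coefficient (n+2)(n+1) a_{n+2} at x^n;
-2 x y'(x) has coefficient -2 n a_n at x^n (shift);
-2 y(x) has coefficient -2 a_n at x^n.
Matching x^n: (n+2)(n+1) a_{n+2} + (-2n - 2) a_n = 0.
Thus a_{n+2} = (2n + 2) / ((n+1)(n+2)) * a_n.

Check with a_0 = 1, a_1 = 2 (apply the recurrence for n = 0, 1, 2, 3): a_0 = 1, a_1 = 2, a_2 = 1, a_3 = 4/3, a_4 = 1/2, a_5 = 8/15.

a_(n+2) = (2n + 2) / ((n+1)(n+2)) * a_n; check: a_0 = 1, a_1 = 2, a_2 = 1, a_3 = 4/3, a_4 = 1/2, a_5 = 8/15


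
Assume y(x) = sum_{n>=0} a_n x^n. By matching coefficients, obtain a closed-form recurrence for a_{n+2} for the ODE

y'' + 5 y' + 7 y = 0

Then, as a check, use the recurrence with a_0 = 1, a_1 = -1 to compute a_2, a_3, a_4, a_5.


Substitute y = sum_n a_n x^n.
y''(x) has coefficient (n+2)(n+1) a_{n+2} at x^n;
5 y'(x) has coefficient 5 (n+1) a_{n+1} at x^n;
7 y(x) has coefficient 7 a_n at x^n.
Matching x^n: (n+2)(n+1) a_{n+2} + 5 (n+1) a_{n+1} + 7 a_n = 0.
Thus a_{n+2} = [-5 (n+1) a_{n+1} - 7 a_n] / ((n+1)(n+2)).

Check with a_0 = 1, a_1 = -1 (apply the recurrence for n = 0, 1, 2, 3): a_0 = 1, a_1 = -1, a_2 = -1, a_3 = 17/6, a_4 = -71/24, a_5 = 59/30.

a_(n+2) = [-5 (n+1) a_(n+1) - 7 a_n] / ((n+1)(n+2)); check: a_0 = 1, a_1 = -1, a_2 = -1, a_3 = 17/6, a_4 = -71/24, a_5 = 59/30


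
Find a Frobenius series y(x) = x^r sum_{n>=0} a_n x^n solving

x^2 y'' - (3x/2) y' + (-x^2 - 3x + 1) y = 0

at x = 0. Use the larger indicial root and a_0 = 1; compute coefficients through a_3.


Write in Frobenius form y'' + (p(x)/x) y' + (q(x)/x^2) y = 0:
  p(x) = -3/2,  q(x) = -x^2 - 3x + 1.
Indicial equation: r(r-1) + (-3/2) r + (1) = 0 -> roots r_1 = 2, r_2 = 1/2.
Take r = r_1 = 2. Let y(x) = x^r sum_{n>=0} a_n x^n with a_0 = 1.
Substitute y = x^r sum a_n x^n and match x^{r+n}. The recurrence is
  D(n) a_n - 3 a_{n-1} - 1 a_{n-2} = 0,  where D(n) = (r+n)(r+n-1) + (-3/2)(r+n) + (1).
  a_n = [3 a_{n-1} + 1 a_{n-2}] / D(n).
Since the indicial polynomial factors as (r - r_1)(r - r_2), D(n) = (r_1 + n - r_1)(r_1 + n - r_2) = n(n + 3/2).
Evaluating step by step (a_0 = 1):
  n = 1: D(1) = 1(1 + 3/2) = 5/2; numerator = 3(1) = 3; a_1 = (3)/(5/2) = 6/5
  n = 2: D(2) = 2(2 + 3/2) = 7; numerator = 3(6/5) + 1(1) = 23/5; a_2 = (23/5)/(7) = 23/35
  n = 3: D(3) = 3(3 + 3/2) = 27/2; numerator = 3(23/35) + 1(6/5) = 111/35; a_3 = (111/35)/(27/2) = 74/315

r = 2; a_0 = 1; a_1 = 6/5; a_2 = 23/35; a_3 = 74/315


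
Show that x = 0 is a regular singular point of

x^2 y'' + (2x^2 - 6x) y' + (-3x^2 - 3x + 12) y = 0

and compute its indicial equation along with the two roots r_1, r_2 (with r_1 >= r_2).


Divide by x^2 to reach normal form y'' + P_1(x) y' + P_2(x) y = 0 with P_1(x) = 2 - 6/x and P_2(x) = -3 - 3/x + 12/x^2.
x = 0 is a singular point because the y'-coefficient 2 - 6/x has a pole at x = 0 and the y-coefficient -3 - 3/x + 12/x^2 has a pole at x = 0.
It is a regular singular point because x P_1(x) = p(x) = 2x - 6 and x^2 P_2(x) = q(x) = -3x^2 - 3x + 12 are polynomials, hence analytic at x = 0.
p(0) = -6,  q(0) = 12.
Indicial equation: r(r-1) + p(0) r + q(0) = 0, i.e. r^2 + (p(0) - 1) r + q(0) = 0, i.e. r^2 - 7 r + 12 = 0.
Discriminant: (-7)^2 - 4(12) = 1, so r = (7 ± 1)/2.
Solving: r_1 = 4, r_2 = 3.

indicial: r^2 - 7 r + 12 = 0; roots r_1 = 4, r_2 = 3


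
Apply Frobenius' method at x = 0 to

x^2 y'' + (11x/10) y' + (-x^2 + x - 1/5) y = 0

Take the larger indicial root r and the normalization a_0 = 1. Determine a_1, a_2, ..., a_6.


Write in Frobenius form y'' + (p(x)/x) y' + (q(x)/x^2) y = 0:
  p(x) = 11/10,  q(x) = -x^2 + x - 1/5.
Indicial equation: r(r-1) + (11/10) r + (-1/5) = 0 -> roots r_1 = 2/5, r_2 = -1/2.
Take r = r_1 = 2/5. Let y(x) = x^r sum_{n>=0} a_n x^n with a_0 = 1.
Substitute y = x^r sum a_n x^n and match x^{r+n}. The recurrence is
  D(n) a_n + 1 a_{n-1} - 1 a_{n-2} = 0,  where D(n) = (r+n)(r+n-1) + (11/10)(r+n) + (-1/5).
  a_n = [-1 a_{n-1} + 1 a_{n-2}] / D(n).
Since the indicial polynomial factors as (r - r_1)(r - r_2), D(n) = (r_1 + n - r_1)(r_1 + n - r_2) = n(n + 9/10).
Evaluating step by step (a_0 = 1):
  n = 1: D(1) = 1(1 + 9/10) = 19/10; numerator = -1(1) = -1; a_1 = (-1)/(19/10) = -10/19
  n = 2: D(2) = 2(2 + 9/10) = 29/5; numerator = -1(-10/19) + 1(1) = 29/19; a_2 = (29/19)/(29/5) = 5/19
  n = 3: D(3) = 3(3 + 9/10) = 117/10; numerator = -1(5/19) + 1(-10/19) = -15/19; a_3 = (-15/19)/(117/10) = -50/741
  n = 4: D(4) = 4(4 + 9/10) = 98/5; numerator = -1(-50/741) + 1(5/19) = 245/741; a_4 = (245/741)/(98/5) = 25/1482
  n = 5: D(5) = 5(5 + 9/10) = 59/2; numerator = -1(25/1482) + 1(-50/741) = -125/1482; a_5 = (-125/1482)/(59/2) = -125/43719
  n = 6: D(6) = 6(6 + 9/10) = 207/5; numerator = -1(-125/43719) + 1(25/1482) = 575/29146; a_6 = (575/29146)/(207/5) = 125/262314

r = 2/5; a_0 = 1; a_1 = -10/19; a_2 = 5/19; a_3 = -50/741; a_4 = 25/1482; a_5 = -125/43719; a_6 = 125/262314


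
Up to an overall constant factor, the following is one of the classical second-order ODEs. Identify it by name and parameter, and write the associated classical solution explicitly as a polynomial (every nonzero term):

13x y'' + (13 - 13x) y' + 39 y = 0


All three coefficients share the factor 13; dividing through by 13 gives  x y'' + (1 - x) y' + 3 y = 0.
This matches the Laguerre equation x y'' + (1 - x) y' + n y = 0 with n = 3; the polynomial solution is L_3(x).
With y = sum_k a_k x^k, matching x^k gives (k+1)k a_{k+1} + (k+1) a_{k+1} - k a_k + n a_k = 0, i.e. (k+1)^2 a_{k+1} = (k - n) a_k = (k - 3) a_k. The right side vanishes at k = 3, so the series terminates at degree 3.
Standard normalization L_n(0) = 1 gives a_0 = 1. Work upward with a_{k+1} = (k - 3) a_k / (k+1)^2:
  a_1 = (0 - 3)(1) / 1^2 = -3/1 = -3
  a_2 = (1 - 3)(-3) / 2^2 = 6/4 = 3/2
  a_3 = (2 - 3)(3/2) / 3^2 = (-3/2)/9 = -1/6
Hence L_3(x) = -x^3/6 + 3 x^2/2 - 3 x + 1.

L_3(x); series = -x^3/6 + 3 x^2/2 - 3 x + 1


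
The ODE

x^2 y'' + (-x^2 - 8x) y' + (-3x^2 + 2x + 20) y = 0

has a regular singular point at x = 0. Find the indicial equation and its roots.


Divide by x^2 to reach normal form y'' + P_1(x) y' + P_2(x) y = 0 with P_1(x) = -1 - 8/x and P_2(x) = -3 + 2/x + 20/x^2.
x = 0 is a singular point because the y'-coefficient -1 - 8/x has a pole at x = 0 and the y-coefficient -3 + 2/x + 20/x^2 has a pole at x = 0.
It is a regular singular point because x P_1(x) = p(x) = -x - 8 and x^2 P_2(x) = q(x) = -3x^2 + 2x + 20 are polynomials, hence analytic at x = 0.
p(0) = -8,  q(0) = 20.
Indicial equation: r(r-1) + p(0) r + q(0) = 0, i.e. r^2 + (p(0) - 1) r + q(0) = 0, i.e. r^2 - 9 r + 20 = 0.
Discriminant: (-9)^2 - 4(20) = 1, so r = (9 ± 1)/2.
Solving: r_1 = 5, r_2 = 4.

indicial: r^2 - 9 r + 20 = 0; roots r_1 = 5, r_2 = 4


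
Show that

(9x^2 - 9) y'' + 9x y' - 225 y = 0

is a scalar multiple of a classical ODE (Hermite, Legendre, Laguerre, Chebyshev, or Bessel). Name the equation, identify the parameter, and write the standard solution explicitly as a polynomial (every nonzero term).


All three coefficients share the factor -9; dividing through by -9 gives  (1 - x^2) y'' - x y' + 25 y = 0.
This matches the Chebyshev equation (1 - x^2) y'' - x y' + n^2 y = 0 (note the -x y' term, not -2x y') with n^2 = 25, so n = 5; the polynomial solution is T_5(x).
With y = sum_k a_k x^k, matching x^k gives (k+2)(k+1) a_{k+2} = (k^2 - n^2) a_k = (k - 5)(k + 5) a_k. The right side vanishes at k = 5, so the series with the parity of 5 terminates at degree 5.
Standard normalization: leading coefficient of T_n is 2^(n-1), so a_5 = 2^4 = 16. Work downward with a_k = (k+1)(k+2) a_{k+2} / ((k - 5)(k + 5)):
  a_3 = (4)(5)(16) / ((3 - 5)(3 + 5)) = 320/(-16) = -20
  a_1 = (2)(3)(-20) / ((1 - 5)(1 + 5)) = -120/(-24) = 5
Hence T_5(x) = 16 x^5 - 20 x^3 + 5 x.

T_5(x); series = 16 x^5 - 20 x^3 + 5 x


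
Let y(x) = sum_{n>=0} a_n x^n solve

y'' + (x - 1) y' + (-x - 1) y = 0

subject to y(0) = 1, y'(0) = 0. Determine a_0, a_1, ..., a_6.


Ansatz: y(x) = sum_{n>=0} a_n x^n, so y'(x) = sum_{n>=1} n a_n x^(n-1) and y''(x) = sum_{n>=2} n(n-1) a_n x^(n-2).
Substitute into P(x) y'' + Q(x) y' + R(x) y = 0 with P(x) = 1, Q(x) = x - 1, R(x) = -x - 1, and match powers of x.
Initial conditions: a_0 = 1, a_1 = 0.
Setting the coefficient of each power of x to zero and solving order by order (substituting the coefficients already found):
  x^0: 2 a_2 - a_1 - a_0 = 0  ->  2 a_2 = a_1 + a_0 = 1  ->  a_2 = 1/2
  x^1: 6 a_3 - 2 a_2 - a_0 = 0  ->  6 a_3 = 2 a_2 + a_0 = 2  ->  a_3 = 1/3
  x^2: 12 a_4 - 3 a_3 + a_2 - a_1 = 0  ->  12 a_4 = 3 a_3 - a_2 + a_1 = 1/2  ->  a_4 = 1/24
  x^3: 20 a_5 - 4 a_4 + 2 a_3 - a_2 = 0  ->  20 a_5 = 4 a_4 - 2 a_3 + a_2 = 0  ->  a_5 = 0
  x^4: 30 a_6 - 5 a_5 + 3 a_4 - a_3 = 0  ->  30 a_6 = 5 a_5 - 3 a_4 + a_3 = 5/24  ->  a_6 = 1/144
Truncated series: y(x) = 1 + (1/2) x^2 + (1/3) x^3 + (1/24) x^4 + (1/144) x^6 + O(x^7).

a_0 = 1; a_1 = 0; a_2 = 1/2; a_3 = 1/3; a_4 = 1/24; a_5 = 0; a_6 = 1/144


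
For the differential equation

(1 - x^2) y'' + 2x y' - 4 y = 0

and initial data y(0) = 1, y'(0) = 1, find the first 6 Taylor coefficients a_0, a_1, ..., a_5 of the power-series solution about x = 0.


Ansatz: y(x) = sum_{n>=0} a_n x^n, so y'(x) = sum_{n>=1} n a_n x^(n-1) and y''(x) = sum_{n>=2} n(n-1) a_n x^(n-2).
Substitute into P(x) y'' + Q(x) y' + R(x) y = 0 with P(x) = 1 - x^2, Q(x) = 2x, R(x) = -4, and match powers of x.
Initial conditions: a_0 = 1, a_1 = 1.
Setting the coefficient of each power of x to zero and solving order by order (substituting the coefficients already found):
  x^0: 2 a_2 - 4 a_0 = 0  ->  2 a_2 = 4 a_0 = 4  ->  a_2 = 2
  x^1: 6 a_3 - 2 a_1 = 0  ->  6 a_3 = 2 a_1 = 2  ->  a_3 = 1/3
  x^2: 12 a_4 - 2 a_2 = 0  ->  12 a_4 = 2 a_2 = 4  ->  a_4 = 1/3
  x^3: 20 a_5 - 4 a_3 = 0  ->  20 a_5 = 4 a_3 = 4/3  ->  a_5 = 1/15
Truncated series: y(x) = 1 + x + 2 x^2 + (1/3) x^3 + (1/3) x^4 + (1/15) x^5 + O(x^6).

a_0 = 1; a_1 = 1; a_2 = 2; a_3 = 1/3; a_4 = 1/3; a_5 = 1/15


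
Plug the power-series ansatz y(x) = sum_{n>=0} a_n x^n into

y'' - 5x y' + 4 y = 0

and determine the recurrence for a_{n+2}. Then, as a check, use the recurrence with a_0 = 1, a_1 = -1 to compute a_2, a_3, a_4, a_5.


Substitute y = sum_n a_n x^n.
y''(x) has coefficient (n+2)(n+1) a_{n+2} at x^n;
-5 x y'(x) has coefficient -5 n a_n at x^n (shift);
4 y(x) has coefficient 4 a_n at x^n.
Matching x^n: (n+2)(n+1) a_{n+2} + (-5n + 4) a_n = 0.
Thus a_{n+2} = (5n - 4) / ((n+1)(n+2)) * a_n.

Check with a_0 = 1, a_1 = -1 (apply the recurrence for n = 0, 1, 2, 3): a_0 = 1, a_1 = -1, a_2 = -2, a_3 = -1/6, a_4 = -1, a_5 = -11/120.

a_(n+2) = (5n - 4) / ((n+1)(n+2)) * a_n; check: a_0 = 1, a_1 = -1, a_2 = -2, a_3 = -1/6, a_4 = -1, a_5 = -11/120


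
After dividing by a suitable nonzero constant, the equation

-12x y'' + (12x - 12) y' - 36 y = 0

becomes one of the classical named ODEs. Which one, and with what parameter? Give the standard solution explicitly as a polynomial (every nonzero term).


All three coefficients share the factor -12; dividing through by -12 gives  x y'' + (1 - x) y' + 3 y = 0.
This matches the Laguerre equation x y'' + (1 - x) y' + n y = 0 with n = 3; the polynomial solution is L_3(x).
With y = sum_k a_k x^k, matching x^k gives (k+1)k a_{k+1} + (k+1) a_{k+1} - k a_k + n a_k = 0, i.e. (k+1)^2 a_{k+1} = (k - n) a_k = (k - 3) a_k. The right side vanishes at k = 3, so the series terminates at degree 3.
Standard normalization L_n(0) = 1 gives a_0 = 1. Work upward with a_{k+1} = (k - 3) a_k / (k+1)^2:
  a_1 = (0 - 3)(1) / 1^2 = -3/1 = -3
  a_2 = (1 - 3)(-3) / 2^2 = 6/4 = 3/2
  a_3 = (2 - 3)(3/2) / 3^2 = (-3/2)/9 = -1/6
Hence L_3(x) = -x^3/6 + 3 x^2/2 - 3 x + 1.

L_3(x); series = -x^3/6 + 3 x^2/2 - 3 x + 1


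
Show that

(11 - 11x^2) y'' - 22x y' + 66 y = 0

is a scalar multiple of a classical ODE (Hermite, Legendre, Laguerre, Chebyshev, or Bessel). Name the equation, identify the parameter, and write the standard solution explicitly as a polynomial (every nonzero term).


All three coefficients share the factor 11; dividing through by 11 gives  (1 - x^2) y'' - 2x y' + 6 y = 0.
This matches the Legendre equation (1 - x^2) y'' - 2x y' + n(n+1) y = 0 (note the -2x y' term) with n(n+1) = 6, so n = 2; the polynomial solution is P_2(x).
With y = sum_k a_k x^k, matching x^k gives (k+2)(k+1) a_{k+2} = [k(k+1) - n(n+1)] a_k = (k - 2)(k + 3) a_k. The right side vanishes at k = 2, so the series with the parity of 2 terminates at degree 2.
Standard normalization (P_n(1) = 1): leading coefficient (2n)!/(2^n (n!)^2) = 24/(4*4) = 3/2, so a_2 = 3/2. Work downward with a_k = (k+1)(k+2) a_{k+2} / ((k - 2)(k + 3)):
  a_0 = (1)(2)(3/2) / ((0 - 2)(0 + 3)) = 3/(-6) = -1/2
Hence P_2(x) = 3 x^2/2 - 1/2.

P_2(x); series = 3 x^2/2 - 1/2


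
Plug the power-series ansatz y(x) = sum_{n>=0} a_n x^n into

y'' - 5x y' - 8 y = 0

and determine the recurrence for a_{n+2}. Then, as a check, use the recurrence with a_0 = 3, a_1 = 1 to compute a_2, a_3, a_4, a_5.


Substitute y = sum_n a_n x^n.
y''(x) has coefficient (n+2)(n+1) a_{n+2} at x^n;
-5 x y'(x) has coefficient -5 n a_n at x^n (shift);
-8 y(x) has coefficient -8 a_n at x^n.
Matching x^n: (n+2)(n+1) a_{n+2} + (-5n - 8) a_n = 0.
Thus a_{n+2} = (5n + 8) / ((n+1)(n+2)) * a_n.

Check with a_0 = 3, a_1 = 1 (apply the recurrence for n = 0, 1, 2, 3): a_0 = 3, a_1 = 1, a_2 = 12, a_3 = 13/6, a_4 = 18, a_5 = 299/120.

a_(n+2) = (5n + 8) / ((n+1)(n+2)) * a_n; check: a_0 = 3, a_1 = 1, a_2 = 12, a_3 = 13/6, a_4 = 18, a_5 = 299/120


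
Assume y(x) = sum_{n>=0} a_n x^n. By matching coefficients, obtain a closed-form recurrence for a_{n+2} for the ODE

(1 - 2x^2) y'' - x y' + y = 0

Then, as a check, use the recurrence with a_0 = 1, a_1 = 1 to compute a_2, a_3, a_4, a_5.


Substitute y = sum_n a_n x^n.
(1 - 2 x^2) y'' contributes (n+2)(n+1) a_{n+2} - 2 n(n-1) a_n at x^n.
-x y'(x) contributes -n a_n at x^n.
y(x) contributes 1 a_n at x^n.
Matching x^n: (n+2)(n+1) a_{n+2} + (-2 n(n-1) - n + 1) a_n = 0.
Thus a_{n+2} = (2 n(n-1) + n - 1) / ((n+1)(n+2)) * a_n.

Check with a_0 = 1, a_1 = 1 (apply the recurrence for n = 0, 1, 2, 3): a_0 = 1, a_1 = 1, a_2 = -1/2, a_3 = 0, a_4 = -5/24, a_5 = 0.

a_(n+2) = (2 n(n-1) + n - 1) / ((n+1)(n+2)) * a_n; check: a_0 = 1, a_1 = 1, a_2 = -1/2, a_3 = 0, a_4 = -5/24, a_5 = 0


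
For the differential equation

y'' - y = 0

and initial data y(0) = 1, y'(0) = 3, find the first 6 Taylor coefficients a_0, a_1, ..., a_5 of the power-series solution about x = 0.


Ansatz: y(x) = sum_{n>=0} a_n x^n, so y'(x) = sum_{n>=1} n a_n x^(n-1) and y''(x) = sum_{n>=2} n(n-1) a_n x^(n-2).
Substitute into P(x) y'' + Q(x) y' + R(x) y = 0 with P(x) = 1, Q(x) = 0, R(x) = -1, and match powers of x.
Initial conditions: a_0 = 1, a_1 = 3.
Setting the coefficient of each power of x to zero and solving order by order (substituting the coefficients already found):
  x^0: 2 a_2 - a_0 = 0  ->  2 a_2 = a_0 = 1  ->  a_2 = 1/2
  x^1: 6 a_3 - a_1 = 0  ->  6 a_3 = a_1 = 3  ->  a_3 = 1/2
  x^2: 12 a_4 - a_2 = 0  ->  12 a_4 = a_2 = 1/2  ->  a_4 = 1/24
  x^3: 20 a_5 - a_3 = 0  ->  20 a_5 = a_3 = 1/2  ->  a_5 = 1/40
Truncated series: y(x) = 1 + 3 x + (1/2) x^2 + (1/2) x^3 + (1/24) x^4 + (1/40) x^5 + O(x^6).

a_0 = 1; a_1 = 3; a_2 = 1/2; a_3 = 1/2; a_4 = 1/24; a_5 = 1/40


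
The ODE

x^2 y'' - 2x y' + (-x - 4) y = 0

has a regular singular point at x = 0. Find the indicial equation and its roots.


Divide by x^2 to reach normal form y'' + P_1(x) y' + P_2(x) y = 0 with P_1(x) = -2/x and P_2(x) = -1/x - 4/x^2.
x = 0 is a singular point because the y'-coefficient -2/x has a pole at x = 0 and the y-coefficient -1/x - 4/x^2 has a pole at x = 0.
It is a regular singular point because x P_1(x) = p(x) = -2 and x^2 P_2(x) = q(x) = -x - 4 are polynomials, hence analytic at x = 0.
p(0) = -2,  q(0) = -4.
Indicial equation: r(r-1) + p(0) r + q(0) = 0, i.e. r^2 + (p(0) - 1) r + q(0) = 0, i.e. r^2 - 3 r - 4 = 0.
Discriminant: (-3)^2 - 4(-4) = 25, so r = (3 ± 5)/2.
Solving: r_1 = 4, r_2 = -1.

indicial: r^2 - 3 r - 4 = 0; roots r_1 = 4, r_2 = -1


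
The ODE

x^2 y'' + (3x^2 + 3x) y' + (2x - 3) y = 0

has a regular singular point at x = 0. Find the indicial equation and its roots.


Divide by x^2 to reach normal form y'' + P_1(x) y' + P_2(x) y = 0 with P_1(x) = 3 + 3/x and P_2(x) = 2/x - 3/x^2.
x = 0 is a singular point because the y'-coefficient 3 + 3/x has a pole at x = 0 and the y-coefficient 2/x - 3/x^2 has a pole at x = 0.
It is a regular singular point because x P_1(x) = p(x) = 3x + 3 and x^2 P_2(x) = q(x) = 2x - 3 are polynomials, hence analytic at x = 0.
p(0) = 3,  q(0) = -3.
Indicial equation: r(r-1) + p(0) r + q(0) = 0, i.e. r^2 + (p(0) - 1) r + q(0) = 0, i.e. r^2 + 2 r - 3 = 0.
Discriminant: (2)^2 - 4(-3) = 16, so r = (-2 ± 4)/2.
Solving: r_1 = 1, r_2 = -3.

indicial: r^2 + 2 r - 3 = 0; roots r_1 = 1, r_2 = -3


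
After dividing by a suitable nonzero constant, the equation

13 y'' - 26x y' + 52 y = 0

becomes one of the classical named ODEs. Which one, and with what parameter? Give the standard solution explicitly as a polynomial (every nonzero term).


All three coefficients share the factor 13; dividing through by 13 gives  y'' - 2x y' + 4 y = 0.
This matches the Hermite equation y'' - 2x y' + 2n y = 0 with 2n = 4, so n = 2; the polynomial solution is H_2(x).
With y = sum_k a_k x^k, matching x^k gives (k+2)(k+1) a_{k+2} = 2(k - n) a_k = 2(k - 2) a_k. The right side vanishes at k = 2, so the series with the parity of 2 terminates at degree 2.
Standard normalization: leading coefficient of H_n is 2^n, so a_2 = 2^2 = 4. Work downward with a_k = (k+1)(k+2) a_{k+2} / (2(k - n)):
  a_0 = (1)(2)(4) / (2(0 - 2)) = 8/(-4) = -2
Hence H_2(x) = 4 x^2 - 2.

H_2(x); series = 4 x^2 - 2


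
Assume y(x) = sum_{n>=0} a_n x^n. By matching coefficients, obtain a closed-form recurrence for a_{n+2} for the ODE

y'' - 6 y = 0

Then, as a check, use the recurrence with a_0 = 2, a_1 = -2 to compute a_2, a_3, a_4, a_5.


Substitute y = sum_n a_n x^n into y'' + (const) y = 0.
y''(x) = sum_{n>=0} (n+2)(n+1) a_{n+2} x^n.
The ODE becomes sum_n [(n+2)(n+1) a_{n+2} - 6 a_n] x^n = 0.
Setting each coefficient to zero gives the recurrence:
  (n+2)(n+1) a_{n+2} - 6 a_n = 0,
  a_{n+2} = 6 / ((n+1)(n+2)) a_n.

Check with a_0 = 2, a_1 = -2 (apply the recurrence for n = 0, 1, 2, 3): a_0 = 2, a_1 = -2, a_2 = 6, a_3 = -2, a_4 = 3, a_5 = -3/5.

a_{n+2} = 6/((n+1)(n+2)) * a_n; check: a_0 = 2, a_1 = -2, a_2 = 6, a_3 = -2, a_4 = 3, a_5 = -3/5


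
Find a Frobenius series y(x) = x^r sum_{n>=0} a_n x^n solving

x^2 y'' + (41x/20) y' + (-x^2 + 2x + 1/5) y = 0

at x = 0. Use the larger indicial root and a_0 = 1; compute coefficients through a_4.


Write in Frobenius form y'' + (p(x)/x) y' + (q(x)/x^2) y = 0:
  p(x) = 41/20,  q(x) = -x^2 + 2x + 1/5.
Indicial equation: r(r-1) + (41/20) r + (1/5) = 0 -> roots r_1 = -1/4, r_2 = -4/5.
Take r = r_1 = -1/4. Let y(x) = x^r sum_{n>=0} a_n x^n with a_0 = 1.
Substitute y = x^r sum a_n x^n and match x^{r+n}. The recurrence is
  D(n) a_n + 2 a_{n-1} - 1 a_{n-2} = 0,  where D(n) = (r+n)(r+n-1) + (41/20)(r+n) + (1/5).
  a_n = [-2 a_{n-1} + 1 a_{n-2}] / D(n).
Since the indicial polynomial factors as (r - r_1)(r - r_2), D(n) = (r_1 + n - r_1)(r_1 + n - r_2) = n(n + 11/20).
Evaluating step by step (a_0 = 1):
  n = 1: D(1) = 1(1 + 11/20) = 31/20; numerator = -2(1) = -2; a_1 = (-2)/(31/20) = -40/31
  n = 2: D(2) = 2(2 + 11/20) = 51/10; numerator = -2(-40/31) + 1(1) = 111/31; a_2 = (111/31)/(51/10) = 370/527
  n = 3: D(3) = 3(3 + 11/20) = 213/20; numerator = -2(370/527) + 1(-40/31) = -1420/527; a_3 = (-1420/527)/(213/20) = -400/1581
  n = 4: D(4) = 4(4 + 11/20) = 91/5; numerator = -2(-400/1581) + 1(370/527) = 1910/1581; a_4 = (1910/1581)/(91/5) = 9550/143871

r = -1/4; a_0 = 1; a_1 = -40/31; a_2 = 370/527; a_3 = -400/1581; a_4 = 9550/143871


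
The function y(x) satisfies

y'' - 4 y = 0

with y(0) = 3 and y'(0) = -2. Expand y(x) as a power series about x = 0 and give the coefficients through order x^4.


Ansatz: y(x) = sum_{n>=0} a_n x^n, so y'(x) = sum_{n>=1} n a_n x^(n-1) and y''(x) = sum_{n>=2} n(n-1) a_n x^(n-2).
Substitute into P(x) y'' + Q(x) y' + R(x) y = 0 with P(x) = 1, Q(x) = 0, R(x) = -4, and match powers of x.
Initial conditions: a_0 = 3, a_1 = -2.
Setting the coefficient of each power of x to zero and solving order by order (substituting the coefficients already found):
  x^0: 2 a_2 - 4 a_0 = 0  ->  2 a_2 = 4 a_0 = 12  ->  a_2 = 6
  x^1: 6 a_3 - 4 a_1 = 0  ->  6 a_3 = 4 a_1 = -8  ->  a_3 = -4/3
  x^2: 12 a_4 - 4 a_2 = 0  ->  12 a_4 = 4 a_2 = 24  ->  a_4 = 2
Truncated series: y(x) = 3 - 2 x + 6 x^2 - (4/3) x^3 + 2 x^4 + O(x^5).

a_0 = 3; a_1 = -2; a_2 = 6; a_3 = -4/3; a_4 = 2


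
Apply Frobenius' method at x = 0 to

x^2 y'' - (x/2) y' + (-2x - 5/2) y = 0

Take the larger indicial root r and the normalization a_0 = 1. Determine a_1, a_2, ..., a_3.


Write in Frobenius form y'' + (p(x)/x) y' + (q(x)/x^2) y = 0:
  p(x) = -1/2,  q(x) = -2x - 5/2.
Indicial equation: r(r-1) + (-1/2) r + (-5/2) = 0 -> roots r_1 = 5/2, r_2 = -1.
Take r = r_1 = 5/2. Let y(x) = x^r sum_{n>=0} a_n x^n with a_0 = 1.
Substitute y = x^r sum a_n x^n and match x^{r+n}. The recurrence is
  D(n) a_n - 2 a_{n-1} = 0,  where D(n) = (r+n)(r+n-1) + (-1/2)(r+n) + (-5/2).
  a_n = 2 / D(n) * a_{n-1}.
Since the indicial polynomial factors as (r - r_1)(r - r_2), D(n) = (r_1 + n - r_1)(r_1 + n - r_2) = n(n + 7/2).
Evaluating step by step (a_0 = 1):
  n = 1: D(1) = 1(1 + 7/2) = 9/2; numerator = 2(1) = 2; a_1 = (2)/(9/2) = 4/9
  n = 2: D(2) = 2(2 + 7/2) = 11; numerator = 2(4/9) = 8/9; a_2 = (8/9)/(11) = 8/99
  n = 3: D(3) = 3(3 + 7/2) = 39/2; numerator = 2(8/99) = 16/99; a_3 = (16/99)/(39/2) = 32/3861

r = 5/2; a_0 = 1; a_1 = 4/9; a_2 = 8/99; a_3 = 32/3861


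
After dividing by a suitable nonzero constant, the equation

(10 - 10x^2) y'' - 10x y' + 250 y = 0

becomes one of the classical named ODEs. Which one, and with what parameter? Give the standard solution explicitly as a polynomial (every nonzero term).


All three coefficients share the factor 10; dividing through by 10 gives  (1 - x^2) y'' - x y' + 25 y = 0.
This matches the Chebyshev equation (1 - x^2) y'' - x y' + n^2 y = 0 (note the -x y' term, not -2x y') with n^2 = 25, so n = 5; the polynomial solution is T_5(x).
With y = sum_k a_k x^k, matching x^k gives (k+2)(k+1) a_{k+2} = (k^2 - n^2) a_k = (k - 5)(k + 5) a_k. The right side vanishes at k = 5, so the series with the parity of 5 terminates at degree 5.
Standard normalization: leading coefficient of T_n is 2^(n-1), so a_5 = 2^4 = 16. Work downward with a_k = (k+1)(k+2) a_{k+2} / ((k - 5)(k + 5)):
  a_3 = (4)(5)(16) / ((3 - 5)(3 + 5)) = 320/(-16) = -20
  a_1 = (2)(3)(-20) / ((1 - 5)(1 + 5)) = -120/(-24) = 5
Hence T_5(x) = 16 x^5 - 20 x^3 + 5 x.

T_5(x); series = 16 x^5 - 20 x^3 + 5 x


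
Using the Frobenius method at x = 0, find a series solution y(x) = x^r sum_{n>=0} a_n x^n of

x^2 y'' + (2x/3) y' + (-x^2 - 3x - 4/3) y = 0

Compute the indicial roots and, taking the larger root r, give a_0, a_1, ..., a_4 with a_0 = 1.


Write in Frobenius form y'' + (p(x)/x) y' + (q(x)/x^2) y = 0:
  p(x) = 2/3,  q(x) = -x^2 - 3x - 4/3.
Indicial equation: r(r-1) + (2/3) r + (-4/3) = 0 -> roots r_1 = 4/3, r_2 = -1.
Take r = r_1 = 4/3. Let y(x) = x^r sum_{n>=0} a_n x^n with a_0 = 1.
Substitute y = x^r sum a_n x^n and match x^{r+n}. The recurrence is
  D(n) a_n - 3 a_{n-1} - 1 a_{n-2} = 0,  where D(n) = (r+n)(r+n-1) + (2/3)(r+n) + (-4/3).
  a_n = [3 a_{n-1} + 1 a_{n-2}] / D(n).
Since the indicial polynomial factors as (r - r_1)(r - r_2), D(n) = (r_1 + n - r_1)(r_1 + n - r_2) = n(n + 7/3).
Evaluating step by step (a_0 = 1):
  n = 1: D(1) = 1(1 + 7/3) = 10/3; numerator = 3(1) = 3; a_1 = (3)/(10/3) = 9/10
  n = 2: D(2) = 2(2 + 7/3) = 26/3; numerator = 3(9/10) + 1(1) = 37/10; a_2 = (37/10)/(26/3) = 111/260
  n = 3: D(3) = 3(3 + 7/3) = 16; numerator = 3(111/260) + 1(9/10) = 567/260; a_3 = (567/260)/(16) = 567/4160
  n = 4: D(4) = 4(4 + 7/3) = 76/3; numerator = 3(567/4160) + 1(111/260) = 3477/4160; a_4 = (3477/4160)/(76/3) = 549/16640

r = 4/3; a_0 = 1; a_1 = 9/10; a_2 = 111/260; a_3 = 567/4160; a_4 = 549/16640


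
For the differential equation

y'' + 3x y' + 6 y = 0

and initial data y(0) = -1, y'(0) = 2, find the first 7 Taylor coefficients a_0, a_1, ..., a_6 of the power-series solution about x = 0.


Ansatz: y(x) = sum_{n>=0} a_n x^n, so y'(x) = sum_{n>=1} n a_n x^(n-1) and y''(x) = sum_{n>=2} n(n-1) a_n x^(n-2).
Substitute into P(x) y'' + Q(x) y' + R(x) y = 0 with P(x) = 1, Q(x) = 3x, R(x) = 6, and match powers of x.
Initial conditions: a_0 = -1, a_1 = 2.
Setting the coefficient of each power of x to zero and solving order by order (substituting the coefficients already found):
  x^0: 2 a_2 + 6 a_0 = 0  ->  2 a_2 = -6 a_0 = 6  ->  a_2 = 3
  x^1: 6 a_3 + 9 a_1 = 0  ->  6 a_3 = -9 a_1 = -18  ->  a_3 = -3
  x^2: 12 a_4 + 12 a_2 = 0  ->  12 a_4 = -12 a_2 = -36  ->  a_4 = -3
  x^3: 20 a_5 + 15 a_3 = 0  ->  20 a_5 = -15 a_3 = 45  ->  a_5 = 9/4
  x^4: 30 a_6 + 18 a_4 = 0  ->  30 a_6 = -18 a_4 = 54  ->  a_6 = 9/5
Truncated series: y(x) = -1 + 2 x + 3 x^2 - 3 x^3 - 3 x^4 + (9/4) x^5 + (9/5) x^6 + O(x^7).

a_0 = -1; a_1 = 2; a_2 = 3; a_3 = -3; a_4 = -3; a_5 = 9/4; a_6 = 9/5


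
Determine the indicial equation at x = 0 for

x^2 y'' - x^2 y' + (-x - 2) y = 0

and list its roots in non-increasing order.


Divide by x^2 to reach normal form y'' + P_1(x) y' + P_2(x) y = 0 with P_1(x) = -1 and P_2(x) = -1/x - 2/x^2.
x = 0 is a singular point because the y-coefficient -1/x - 2/x^2 has a pole at x = 0.
It is a regular singular point because x P_1(x) = p(x) = -x and x^2 P_2(x) = q(x) = -x - 2 are polynomials, hence analytic at x = 0.
p(0) = 0,  q(0) = -2.
Indicial equation: r(r-1) + p(0) r + q(0) = 0, i.e. r^2 + (p(0) - 1) r + q(0) = 0, i.e. r^2 - 1 r - 2 = 0.
Discriminant: (-1)^2 - 4(-2) = 9, so r = (1 ± 3)/2.
Solving: r_1 = 2, r_2 = -1.

indicial: r^2 - 1 r - 2 = 0; roots r_1 = 2, r_2 = -1


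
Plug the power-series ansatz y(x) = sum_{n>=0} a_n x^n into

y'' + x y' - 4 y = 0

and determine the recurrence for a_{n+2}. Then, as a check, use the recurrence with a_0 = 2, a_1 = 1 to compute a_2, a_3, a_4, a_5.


Substitute y = sum_n a_n x^n.
y''(x) has coefficient (n+2)(n+1) a_{n+2} at x^n;
x y'(x) has coefficient n a_n at x^n (shift);
-4 y(x) has coefficient -4 a_n at x^n.
Matching x^n: (n+2)(n+1) a_{n+2} + (n - 4) a_n = 0.
Thus a_{n+2} = (-n + 4) / ((n+1)(n+2)) * a_n.

Check with a_0 = 2, a_1 = 1 (apply the recurrence for n = 0, 1, 2, 3): a_0 = 2, a_1 = 1, a_2 = 4, a_3 = 1/2, a_4 = 2/3, a_5 = 1/40.

a_(n+2) = (-n + 4) / ((n+1)(n+2)) * a_n; check: a_0 = 2, a_1 = 1, a_2 = 4, a_3 = 1/2, a_4 = 2/3, a_5 = 1/40


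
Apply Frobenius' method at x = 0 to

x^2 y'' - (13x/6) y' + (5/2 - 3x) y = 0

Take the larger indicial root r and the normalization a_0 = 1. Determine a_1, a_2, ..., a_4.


Write in Frobenius form y'' + (p(x)/x) y' + (q(x)/x^2) y = 0:
  p(x) = -13/6,  q(x) = 5/2 - 3x.
Indicial equation: r(r-1) + (-13/6) r + (5/2) = 0 -> roots r_1 = 5/3, r_2 = 3/2.
Take r = r_1 = 5/3. Let y(x) = x^r sum_{n>=0} a_n x^n with a_0 = 1.
Substitute y = x^r sum a_n x^n and match x^{r+n}. The recurrence is
  D(n) a_n - 3 a_{n-1} = 0,  where D(n) = (r+n)(r+n-1) + (-13/6)(r+n) + (5/2).
  a_n = 3 / D(n) * a_{n-1}.
Since the indicial polynomial factors as (r - r_1)(r - r_2), D(n) = (r_1 + n - r_1)(r_1 + n - r_2) = n(n + 1/6).
Evaluating step by step (a_0 = 1):
  n = 1: D(1) = 1(1 + 1/6) = 7/6; numerator = 3(1) = 3; a_1 = (3)/(7/6) = 18/7
  n = 2: D(2) = 2(2 + 1/6) = 13/3; numerator = 3(18/7) = 54/7; a_2 = (54/7)/(13/3) = 162/91
  n = 3: D(3) = 3(3 + 1/6) = 19/2; numerator = 3(162/91) = 486/91; a_3 = (486/91)/(19/2) = 972/1729
  n = 4: D(4) = 4(4 + 1/6) = 50/3; numerator = 3(972/1729) = 2916/1729; a_4 = (2916/1729)/(50/3) = 4374/43225

r = 5/3; a_0 = 1; a_1 = 18/7; a_2 = 162/91; a_3 = 972/1729; a_4 = 4374/43225


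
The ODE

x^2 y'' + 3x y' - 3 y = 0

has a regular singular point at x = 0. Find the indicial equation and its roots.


Divide by x^2 to reach normal form y'' + P_1(x) y' + P_2(x) y = 0 with P_1(x) = 3/x and P_2(x) = -3/x^2.
x = 0 is a singular point because the y'-coefficient 3/x has a pole at x = 0 and the y-coefficient -3/x^2 has a pole at x = 0.
It is a regular singular point because x P_1(x) = p(x) = 3 and x^2 P_2(x) = q(x) = -3 are polynomials, hence analytic at x = 0.
p(0) = 3,  q(0) = -3.
Indicial equation: r(r-1) + p(0) r + q(0) = 0, i.e. r^2 + (p(0) - 1) r + q(0) = 0, i.e. r^2 + 2 r - 3 = 0.
Discriminant: (2)^2 - 4(-3) = 16, so r = (-2 ± 4)/2.
Solving: r_1 = 1, r_2 = -3.

indicial: r^2 + 2 r - 3 = 0; roots r_1 = 1, r_2 = -3


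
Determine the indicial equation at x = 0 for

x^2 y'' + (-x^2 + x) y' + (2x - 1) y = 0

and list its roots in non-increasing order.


Divide by x^2 to reach normal form y'' + P_1(x) y' + P_2(x) y = 0 with P_1(x) = -1 + 1/x and P_2(x) = 2/x - 1/x^2.
x = 0 is a singular point because the y'-coefficient -1 + 1/x has a pole at x = 0 and the y-coefficient 2/x - 1/x^2 has a pole at x = 0.
It is a regular singular point because x P_1(x) = p(x) = 1 - x and x^2 P_2(x) = q(x) = 2x - 1 are polynomials, hence analytic at x = 0.
p(0) = 1,  q(0) = -1.
Indicial equation: r(r-1) + p(0) r + q(0) = 0, i.e. r^2 + (p(0) - 1) r + q(0) = 0, i.e. r^2 - 1 = 0.
Discriminant: (0)^2 - 4(-1) = 4, so r = (0 ± 2)/2.
Solving: r_1 = 1, r_2 = -1.

indicial: r^2 - 1 = 0; roots r_1 = 1, r_2 = -1


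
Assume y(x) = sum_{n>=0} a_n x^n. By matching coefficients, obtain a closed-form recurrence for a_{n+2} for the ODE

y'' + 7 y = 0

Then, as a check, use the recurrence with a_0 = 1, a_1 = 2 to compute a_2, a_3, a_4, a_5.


Substitute y = sum_n a_n x^n into y'' + (const) y = 0.
y''(x) = sum_{n>=0} (n+2)(n+1) a_{n+2} x^n.
The ODE becomes sum_n [(n+2)(n+1) a_{n+2} + 7 a_n] x^n = 0.
Setting each coefficient to zero gives the recurrence:
  (n+2)(n+1) a_{n+2} + 7 a_n = 0,
  a_{n+2} = -7 / ((n+1)(n+2)) a_n.

Check with a_0 = 1, a_1 = 2 (apply the recurrence for n = 0, 1, 2, 3): a_0 = 1, a_1 = 2, a_2 = -7/2, a_3 = -7/3, a_4 = 49/24, a_5 = 49/60.

a_{n+2} = -7/((n+1)(n+2)) * a_n; check: a_0 = 1, a_1 = 2, a_2 = -7/2, a_3 = -7/3, a_4 = 49/24, a_5 = 49/60


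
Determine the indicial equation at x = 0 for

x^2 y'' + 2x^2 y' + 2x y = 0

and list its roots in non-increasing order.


Divide by x^2 to reach normal form y'' + P_1(x) y' + P_2(x) y = 0 with P_1(x) = 2 and P_2(x) = 2/x.
x = 0 is a singular point because the y-coefficient 2/x has a pole at x = 0.
It is a regular singular point because x P_1(x) = p(x) = 2x and x^2 P_2(x) = q(x) = 2x are polynomials, hence analytic at x = 0.
p(0) = 0,  q(0) = 0.
Indicial equation: r(r-1) + p(0) r + q(0) = 0, i.e. r^2 + (p(0) - 1) r + q(0) = 0, i.e. r^2 - 1 r = 0.
Discriminant: (-1)^2 - 4(0) = 1, so r = (1 ± 1)/2.
Solving: r_1 = 1, r_2 = 0.

indicial: r^2 - 1 r = 0; roots r_1 = 1, r_2 = 0


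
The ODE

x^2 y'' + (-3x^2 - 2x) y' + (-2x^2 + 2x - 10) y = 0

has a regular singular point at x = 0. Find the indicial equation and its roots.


Divide by x^2 to reach normal form y'' + P_1(x) y' + P_2(x) y = 0 with P_1(x) = -3 - 2/x and P_2(x) = -2 + 2/x - 10/x^2.
x = 0 is a singular point because the y'-coefficient -3 - 2/x has a pole at x = 0 and the y-coefficient -2 + 2/x - 10/x^2 has a pole at x = 0.
It is a regular singular point because x P_1(x) = p(x) = -3x - 2 and x^2 P_2(x) = q(x) = -2x^2 + 2x - 10 are polynomials, hence analytic at x = 0.
p(0) = -2,  q(0) = -10.
Indicial equation: r(r-1) + p(0) r + q(0) = 0, i.e. r^2 + (p(0) - 1) r + q(0) = 0, i.e. r^2 - 3 r - 10 = 0.
Discriminant: (-3)^2 - 4(-10) = 49, so r = (3 ± 7)/2.
Solving: r_1 = 5, r_2 = -2.

indicial: r^2 - 3 r - 10 = 0; roots r_1 = 5, r_2 = -2


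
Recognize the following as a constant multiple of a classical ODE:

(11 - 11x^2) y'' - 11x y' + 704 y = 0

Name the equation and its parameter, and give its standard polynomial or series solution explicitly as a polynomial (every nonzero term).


All three coefficients share the factor 11; dividing through by 11 gives  (1 - x^2) y'' - x y' + 64 y = 0.
This matches the Chebyshev equation (1 - x^2) y'' - x y' + n^2 y = 0 (note the -x y' term, not -2x y') with n^2 = 64, so n = 8; the polynomial solution is T_8(x).
With y = sum_k a_k x^k, matching x^k gives (k+2)(k+1) a_{k+2} = (k^2 - n^2) a_k = (k - 8)(k + 8) a_k. The right side vanishes at k = 8, so the series with the parity of 8 terminates at degree 8.
Standard normalization: leading coefficient of T_n is 2^(n-1), so a_8 = 2^7 = 128. Work downward with a_k = (k+1)(k+2) a_{k+2} / ((k - 8)(k + 8)):
  a_6 = (7)(8)(128) / ((6 - 8)(6 + 8)) = 7168/(-28) = -256
  a_4 = (5)(6)(-256) / ((4 - 8)(4 + 8)) = -7680/(-48) = 160
  a_2 = (3)(4)(160) / ((2 - 8)(2 + 8)) = 1920/(-60) = -32
  a_0 = (1)(2)(-32) / ((0 - 8)(0 + 8)) = -64/(-64) = 1
Hence T_8(x) = 128 x^8 - 256 x^6 + 160 x^4 - 32 x^2 + 1.

T_8(x); series = 128 x^8 - 256 x^6 + 160 x^4 - 32 x^2 + 1


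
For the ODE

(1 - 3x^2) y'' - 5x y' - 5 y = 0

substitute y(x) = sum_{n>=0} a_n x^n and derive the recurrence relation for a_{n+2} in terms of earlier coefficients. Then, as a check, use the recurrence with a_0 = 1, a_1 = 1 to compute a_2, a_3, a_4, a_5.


Substitute y = sum_n a_n x^n.
(1 - 3 x^2) y'' contributes (n+2)(n+1) a_{n+2} - 3 n(n-1) a_n at x^n.
-5 x y'(x) contributes -5 n a_n at x^n.
-5 y(x) contributes -5 a_n at x^n.
Matching x^n: (n+2)(n+1) a_{n+2} + (-3 n(n-1) - 5 n - 5) a_n = 0.
Thus a_{n+2} = (3 n(n-1) + 5 n + 5) / ((n+1)(n+2)) * a_n.

Check with a_0 = 1, a_1 = 1 (apply the recurrence for n = 0, 1, 2, 3): a_0 = 1, a_1 = 1, a_2 = 5/2, a_3 = 5/3, a_4 = 35/8, a_5 = 19/6.

a_(n+2) = (3 n(n-1) + 5 n + 5) / ((n+1)(n+2)) * a_n; check: a_0 = 1, a_1 = 1, a_2 = 5/2, a_3 = 5/3, a_4 = 35/8, a_5 = 19/6


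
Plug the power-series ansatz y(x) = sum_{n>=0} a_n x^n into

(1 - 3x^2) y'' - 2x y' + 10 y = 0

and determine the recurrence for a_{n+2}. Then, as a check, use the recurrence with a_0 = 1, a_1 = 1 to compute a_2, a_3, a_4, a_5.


Substitute y = sum_n a_n x^n.
(1 - 3 x^2) y'' contributes (n+2)(n+1) a_{n+2} - 3 n(n-1) a_n at x^n.
-2 x y'(x) contributes -2 n a_n at x^n.
10 y(x) contributes 10 a_n at x^n.
Matching x^n: (n+2)(n+1) a_{n+2} + (-3 n(n-1) - 2 n + 10) a_n = 0.
Thus a_{n+2} = (3 n(n-1) + 2 n - 10) / ((n+1)(n+2)) * a_n.

Check with a_0 = 1, a_1 = 1 (apply the recurrence for n = 0, 1, 2, 3): a_0 = 1, a_1 = 1, a_2 = -5, a_3 = -4/3, a_4 = 0, a_5 = -14/15.

a_(n+2) = (3 n(n-1) + 2 n - 10) / ((n+1)(n+2)) * a_n; check: a_0 = 1, a_1 = 1, a_2 = -5, a_3 = -4/3, a_4 = 0, a_5 = -14/15
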